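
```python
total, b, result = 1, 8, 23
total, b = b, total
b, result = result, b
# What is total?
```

Trace (tracking total):
total, b, result = (1, 8, 23)  # -> total = 1, b = 8, result = 23
total, b = (b, total)  # -> total = 8, b = 1
b, result = (result, b)  # -> b = 23, result = 1

Answer: 8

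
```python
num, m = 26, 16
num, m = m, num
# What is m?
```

Trace (tracking m):
num, m = (26, 16)  # -> num = 26, m = 16
num, m = (m, num)  # -> num = 16, m = 26

Answer: 26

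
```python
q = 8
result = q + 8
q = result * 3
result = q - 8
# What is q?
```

Answer: 48

Derivation:
Trace (tracking q):
q = 8  # -> q = 8
result = q + 8  # -> result = 16
q = result * 3  # -> q = 48
result = q - 8  # -> result = 40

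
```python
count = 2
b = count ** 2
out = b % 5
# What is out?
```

Answer: 4

Derivation:
Trace (tracking out):
count = 2  # -> count = 2
b = count ** 2  # -> b = 4
out = b % 5  # -> out = 4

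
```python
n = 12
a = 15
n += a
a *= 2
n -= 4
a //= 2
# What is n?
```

Answer: 23

Derivation:
Trace (tracking n):
n = 12  # -> n = 12
a = 15  # -> a = 15
n += a  # -> n = 27
a *= 2  # -> a = 30
n -= 4  # -> n = 23
a //= 2  # -> a = 15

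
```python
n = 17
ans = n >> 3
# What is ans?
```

Answer: 2

Derivation:
Trace (tracking ans):
n = 17  # -> n = 17
ans = n >> 3  # -> ans = 2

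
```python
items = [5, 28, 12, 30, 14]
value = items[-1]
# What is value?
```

Trace (tracking value):
items = [5, 28, 12, 30, 14]  # -> items = [5, 28, 12, 30, 14]
value = items[-1]  # -> value = 14

Answer: 14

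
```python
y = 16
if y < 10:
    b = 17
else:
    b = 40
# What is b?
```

Answer: 40

Derivation:
Trace (tracking b):
y = 16  # -> y = 16
if y < 10:  # condition is False
else:
    b = 40  # -> b = 40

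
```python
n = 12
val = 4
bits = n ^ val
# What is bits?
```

Answer: 8

Derivation:
Trace (tracking bits):
n = 12  # -> n = 12
val = 4  # -> val = 4
bits = n ^ val  # -> bits = 8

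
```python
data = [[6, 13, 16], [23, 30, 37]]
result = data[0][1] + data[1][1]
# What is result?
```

Answer: 43

Derivation:
Trace (tracking result):
data = [[6, 13, 16], [23, 30, 37]]  # -> data = [[6, 13, 16], [23, 30, 37]]
result = data[0][1] + data[1][1]  # -> result = 43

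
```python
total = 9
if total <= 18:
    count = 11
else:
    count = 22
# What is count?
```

Answer: 11

Derivation:
Trace (tracking count):
total = 9  # -> total = 9
if total <= 18:  # condition is True
    count = 11  # -> count = 11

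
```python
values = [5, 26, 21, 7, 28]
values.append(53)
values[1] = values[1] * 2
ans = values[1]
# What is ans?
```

Answer: 52

Derivation:
Trace (tracking ans):
values = [5, 26, 21, 7, 28]  # -> values = [5, 26, 21, 7, 28]
values.append(53)  # -> values = [5, 26, 21, 7, 28, 53]
values[1] = values[1] * 2  # -> values = [5, 52, 21, 7, 28, 53]
ans = values[1]  # -> ans = 52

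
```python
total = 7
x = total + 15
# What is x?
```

Trace (tracking x):
total = 7  # -> total = 7
x = total + 15  # -> x = 22

Answer: 22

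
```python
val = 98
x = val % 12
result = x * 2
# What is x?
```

Answer: 2

Derivation:
Trace (tracking x):
val = 98  # -> val = 98
x = val % 12  # -> x = 2
result = x * 2  # -> result = 4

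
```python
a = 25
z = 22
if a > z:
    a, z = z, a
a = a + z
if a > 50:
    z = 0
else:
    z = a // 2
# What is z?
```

Trace (tracking z):
a = 25  # -> a = 25
z = 22  # -> z = 22
if a > z:  # condition is True
    a, z = (z, a)  # -> a = 22, z = 25
a = a + z  # -> a = 47
if a > 50:  # condition is False
else:
    z = a // 2  # -> z = 23

Answer: 23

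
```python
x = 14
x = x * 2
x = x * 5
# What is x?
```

Trace (tracking x):
x = 14  # -> x = 14
x = x * 2  # -> x = 28
x = x * 5  # -> x = 140

Answer: 140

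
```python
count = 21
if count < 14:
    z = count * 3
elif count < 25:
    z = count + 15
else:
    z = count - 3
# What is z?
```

Answer: 36

Derivation:
Trace (tracking z):
count = 21  # -> count = 21
if count < 14:  # condition is False
elif count < 25:  # condition is True
    z = count + 15  # -> z = 36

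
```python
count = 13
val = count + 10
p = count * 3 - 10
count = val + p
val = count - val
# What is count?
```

Answer: 52

Derivation:
Trace (tracking count):
count = 13  # -> count = 13
val = count + 10  # -> val = 23
p = count * 3 - 10  # -> p = 29
count = val + p  # -> count = 52
val = count - val  # -> val = 29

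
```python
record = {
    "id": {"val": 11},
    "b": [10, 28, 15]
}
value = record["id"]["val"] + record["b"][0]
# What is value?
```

Trace (tracking value):
record = {'id': {'val': 11}, 'b': [10, 28, 15]}  # -> record = {'id': {'val': 11}, 'b': [10, 28, 15]}
value = record['id']['val'] + record['b'][0]  # -> value = 21

Answer: 21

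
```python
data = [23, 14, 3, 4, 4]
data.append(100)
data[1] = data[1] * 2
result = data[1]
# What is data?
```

Answer: [23, 28, 3, 4, 4, 100]

Derivation:
Trace (tracking data):
data = [23, 14, 3, 4, 4]  # -> data = [23, 14, 3, 4, 4]
data.append(100)  # -> data = [23, 14, 3, 4, 4, 100]
data[1] = data[1] * 2  # -> data = [23, 28, 3, 4, 4, 100]
result = data[1]  # -> result = 28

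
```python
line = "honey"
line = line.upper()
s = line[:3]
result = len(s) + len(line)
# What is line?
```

Trace (tracking line):
line = 'honey'  # -> line = 'honey'
line = line.upper()  # -> line = 'HONEY'
s = line[:3]  # -> s = 'HON'
result = len(s) + len(line)  # -> result = 8

Answer: 'HONEY'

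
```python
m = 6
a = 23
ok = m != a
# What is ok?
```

Answer: True

Derivation:
Trace (tracking ok):
m = 6  # -> m = 6
a = 23  # -> a = 23
ok = m != a  # -> ok = True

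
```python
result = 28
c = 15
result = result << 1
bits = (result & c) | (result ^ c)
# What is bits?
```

Trace (tracking bits):
result = 28  # -> result = 28
c = 15  # -> c = 15
result = result << 1  # -> result = 56
bits = result & c | result ^ c  # -> bits = 63

Answer: 63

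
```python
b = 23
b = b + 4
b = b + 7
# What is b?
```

Answer: 34

Derivation:
Trace (tracking b):
b = 23  # -> b = 23
b = b + 4  # -> b = 27
b = b + 7  # -> b = 34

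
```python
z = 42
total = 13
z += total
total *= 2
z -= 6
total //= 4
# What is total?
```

Trace (tracking total):
z = 42  # -> z = 42
total = 13  # -> total = 13
z += total  # -> z = 55
total *= 2  # -> total = 26
z -= 6  # -> z = 49
total //= 4  # -> total = 6

Answer: 6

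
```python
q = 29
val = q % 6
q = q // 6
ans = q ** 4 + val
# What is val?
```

Answer: 5

Derivation:
Trace (tracking val):
q = 29  # -> q = 29
val = q % 6  # -> val = 5
q = q // 6  # -> q = 4
ans = q ** 4 + val  # -> ans = 261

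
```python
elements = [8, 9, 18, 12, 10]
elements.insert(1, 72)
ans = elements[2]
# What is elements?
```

Trace (tracking elements):
elements = [8, 9, 18, 12, 10]  # -> elements = [8, 9, 18, 12, 10]
elements.insert(1, 72)  # -> elements = [8, 72, 9, 18, 12, 10]
ans = elements[2]  # -> ans = 9

Answer: [8, 72, 9, 18, 12, 10]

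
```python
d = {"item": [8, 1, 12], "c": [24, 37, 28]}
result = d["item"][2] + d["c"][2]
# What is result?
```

Answer: 40

Derivation:
Trace (tracking result):
d = {'item': [8, 1, 12], 'c': [24, 37, 28]}  # -> d = {'item': [8, 1, 12], 'c': [24, 37, 28]}
result = d['item'][2] + d['c'][2]  # -> result = 40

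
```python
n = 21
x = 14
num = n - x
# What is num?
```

Trace (tracking num):
n = 21  # -> n = 21
x = 14  # -> x = 14
num = n - x  # -> num = 7

Answer: 7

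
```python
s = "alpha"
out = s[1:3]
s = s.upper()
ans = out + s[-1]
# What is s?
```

Trace (tracking s):
s = 'alpha'  # -> s = 'alpha'
out = s[1:3]  # -> out = 'lp'
s = s.upper()  # -> s = 'ALPHA'
ans = out + s[-1]  # -> ans = 'lpA'

Answer: 'ALPHA'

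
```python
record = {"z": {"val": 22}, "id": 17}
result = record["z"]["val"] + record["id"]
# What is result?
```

Answer: 39

Derivation:
Trace (tracking result):
record = {'z': {'val': 22}, 'id': 17}  # -> record = {'z': {'val': 22}, 'id': 17}
result = record['z']['val'] + record['id']  # -> result = 39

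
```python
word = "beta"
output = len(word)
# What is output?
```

Answer: 4

Derivation:
Trace (tracking output):
word = 'beta'  # -> word = 'beta'
output = len(word)  # -> output = 4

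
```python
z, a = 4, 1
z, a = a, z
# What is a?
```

Trace (tracking a):
z, a = (4, 1)  # -> z = 4, a = 1
z, a = (a, z)  # -> z = 1, a = 4

Answer: 4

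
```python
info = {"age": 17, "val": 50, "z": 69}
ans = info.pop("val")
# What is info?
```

Answer: {'age': 17, 'z': 69}

Derivation:
Trace (tracking info):
info = {'age': 17, 'val': 50, 'z': 69}  # -> info = {'age': 17, 'val': 50, 'z': 69}
ans = info.pop('val')  # -> ans = 50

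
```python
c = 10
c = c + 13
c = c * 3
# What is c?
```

Trace (tracking c):
c = 10  # -> c = 10
c = c + 13  # -> c = 23
c = c * 3  # -> c = 69

Answer: 69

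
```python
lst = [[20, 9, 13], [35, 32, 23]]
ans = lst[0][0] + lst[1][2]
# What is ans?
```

Answer: 43

Derivation:
Trace (tracking ans):
lst = [[20, 9, 13], [35, 32, 23]]  # -> lst = [[20, 9, 13], [35, 32, 23]]
ans = lst[0][0] + lst[1][2]  # -> ans = 43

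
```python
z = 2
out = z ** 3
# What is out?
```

Trace (tracking out):
z = 2  # -> z = 2
out = z ** 3  # -> out = 8

Answer: 8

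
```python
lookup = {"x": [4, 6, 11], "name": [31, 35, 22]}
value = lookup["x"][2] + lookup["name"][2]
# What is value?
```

Answer: 33

Derivation:
Trace (tracking value):
lookup = {'x': [4, 6, 11], 'name': [31, 35, 22]}  # -> lookup = {'x': [4, 6, 11], 'name': [31, 35, 22]}
value = lookup['x'][2] + lookup['name'][2]  # -> value = 33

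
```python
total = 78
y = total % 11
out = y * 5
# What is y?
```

Answer: 1

Derivation:
Trace (tracking y):
total = 78  # -> total = 78
y = total % 11  # -> y = 1
out = y * 5  # -> out = 5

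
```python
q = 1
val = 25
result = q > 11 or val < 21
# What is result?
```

Trace (tracking result):
q = 1  # -> q = 1
val = 25  # -> val = 25
result = q > 11 or val < 21  # -> result = False

Answer: False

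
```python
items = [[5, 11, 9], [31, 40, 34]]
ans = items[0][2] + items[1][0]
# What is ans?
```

Trace (tracking ans):
items = [[5, 11, 9], [31, 40, 34]]  # -> items = [[5, 11, 9], [31, 40, 34]]
ans = items[0][2] + items[1][0]  # -> ans = 40

Answer: 40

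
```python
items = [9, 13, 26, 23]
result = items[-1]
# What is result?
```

Trace (tracking result):
items = [9, 13, 26, 23]  # -> items = [9, 13, 26, 23]
result = items[-1]  # -> result = 23

Answer: 23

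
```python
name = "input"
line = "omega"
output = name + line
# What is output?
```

Trace (tracking output):
name = 'input'  # -> name = 'input'
line = 'omega'  # -> line = 'omega'
output = name + line  # -> output = 'inputomega'

Answer: 'inputomega'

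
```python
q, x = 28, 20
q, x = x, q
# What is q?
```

Answer: 20

Derivation:
Trace (tracking q):
q, x = (28, 20)  # -> q = 28, x = 20
q, x = (x, q)  # -> q = 20, x = 28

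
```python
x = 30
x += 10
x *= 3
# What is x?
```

Trace (tracking x):
x = 30  # -> x = 30
x += 10  # -> x = 40
x *= 3  # -> x = 120

Answer: 120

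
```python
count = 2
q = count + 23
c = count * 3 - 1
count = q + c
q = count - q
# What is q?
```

Answer: 5

Derivation:
Trace (tracking q):
count = 2  # -> count = 2
q = count + 23  # -> q = 25
c = count * 3 - 1  # -> c = 5
count = q + c  # -> count = 30
q = count - q  # -> q = 5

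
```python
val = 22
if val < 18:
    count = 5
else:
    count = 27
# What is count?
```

Trace (tracking count):
val = 22  # -> val = 22
if val < 18:  # condition is False
else:
    count = 27  # -> count = 27

Answer: 27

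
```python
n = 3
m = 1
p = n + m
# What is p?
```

Answer: 4

Derivation:
Trace (tracking p):
n = 3  # -> n = 3
m = 1  # -> m = 1
p = n + m  # -> p = 4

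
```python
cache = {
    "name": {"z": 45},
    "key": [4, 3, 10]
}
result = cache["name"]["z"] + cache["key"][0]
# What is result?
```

Trace (tracking result):
cache = {'name': {'z': 45}, 'key': [4, 3, 10]}  # -> cache = {'name': {'z': 45}, 'key': [4, 3, 10]}
result = cache['name']['z'] + cache['key'][0]  # -> result = 49

Answer: 49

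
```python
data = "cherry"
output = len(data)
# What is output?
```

Trace (tracking output):
data = 'cherry'  # -> data = 'cherry'
output = len(data)  # -> output = 6

Answer: 6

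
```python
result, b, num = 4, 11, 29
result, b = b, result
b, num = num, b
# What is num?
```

Answer: 4

Derivation:
Trace (tracking num):
result, b, num = (4, 11, 29)  # -> result = 4, b = 11, num = 29
result, b = (b, result)  # -> result = 11, b = 4
b, num = (num, b)  # -> b = 29, num = 4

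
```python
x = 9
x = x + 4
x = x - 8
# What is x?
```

Answer: 5

Derivation:
Trace (tracking x):
x = 9  # -> x = 9
x = x + 4  # -> x = 13
x = x - 8  # -> x = 5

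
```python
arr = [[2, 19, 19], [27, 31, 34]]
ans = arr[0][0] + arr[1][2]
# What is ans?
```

Answer: 36

Derivation:
Trace (tracking ans):
arr = [[2, 19, 19], [27, 31, 34]]  # -> arr = [[2, 19, 19], [27, 31, 34]]
ans = arr[0][0] + arr[1][2]  # -> ans = 36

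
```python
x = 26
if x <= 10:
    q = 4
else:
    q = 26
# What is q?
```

Answer: 26

Derivation:
Trace (tracking q):
x = 26  # -> x = 26
if x <= 10:  # condition is False
else:
    q = 26  # -> q = 26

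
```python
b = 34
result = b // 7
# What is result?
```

Answer: 4

Derivation:
Trace (tracking result):
b = 34  # -> b = 34
result = b // 7  # -> result = 4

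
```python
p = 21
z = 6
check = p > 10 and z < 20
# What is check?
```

Answer: True

Derivation:
Trace (tracking check):
p = 21  # -> p = 21
z = 6  # -> z = 6
check = p > 10 and z < 20  # -> check = True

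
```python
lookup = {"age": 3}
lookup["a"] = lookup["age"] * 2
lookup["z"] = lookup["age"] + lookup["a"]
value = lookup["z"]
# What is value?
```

Answer: 9

Derivation:
Trace (tracking value):
lookup = {'age': 3}  # -> lookup = {'age': 3}
lookup['a'] = lookup['age'] * 2  # -> lookup = {'age': 3, 'a': 6}
lookup['z'] = lookup['age'] + lookup['a']  # -> lookup = {'age': 3, 'a': 6, 'z': 9}
value = lookup['z']  # -> value = 9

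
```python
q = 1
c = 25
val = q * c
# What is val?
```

Answer: 25

Derivation:
Trace (tracking val):
q = 1  # -> q = 1
c = 25  # -> c = 25
val = q * c  # -> val = 25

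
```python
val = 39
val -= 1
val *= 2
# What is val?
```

Answer: 76

Derivation:
Trace (tracking val):
val = 39  # -> val = 39
val -= 1  # -> val = 38
val *= 2  # -> val = 76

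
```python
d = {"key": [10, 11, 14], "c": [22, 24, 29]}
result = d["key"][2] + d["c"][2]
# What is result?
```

Answer: 43

Derivation:
Trace (tracking result):
d = {'key': [10, 11, 14], 'c': [22, 24, 29]}  # -> d = {'key': [10, 11, 14], 'c': [22, 24, 29]}
result = d['key'][2] + d['c'][2]  # -> result = 43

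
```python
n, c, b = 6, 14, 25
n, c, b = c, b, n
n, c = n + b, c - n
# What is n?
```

Trace (tracking n):
n, c, b = (6, 14, 25)  # -> n = 6, c = 14, b = 25
n, c, b = (c, b, n)  # -> n = 14, c = 25, b = 6
n, c = (n + b, c - n)  # -> n = 20, c = 11

Answer: 20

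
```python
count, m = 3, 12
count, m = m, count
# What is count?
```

Trace (tracking count):
count, m = (3, 12)  # -> count = 3, m = 12
count, m = (m, count)  # -> count = 12, m = 3

Answer: 12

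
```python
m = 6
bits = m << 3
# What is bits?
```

Answer: 48

Derivation:
Trace (tracking bits):
m = 6  # -> m = 6
bits = m << 3  # -> bits = 48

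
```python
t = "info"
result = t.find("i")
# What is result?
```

Trace (tracking result):
t = 'info'  # -> t = 'info'
result = t.find('i')  # -> result = 0

Answer: 0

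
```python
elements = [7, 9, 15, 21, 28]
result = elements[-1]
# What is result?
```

Trace (tracking result):
elements = [7, 9, 15, 21, 28]  # -> elements = [7, 9, 15, 21, 28]
result = elements[-1]  # -> result = 28

Answer: 28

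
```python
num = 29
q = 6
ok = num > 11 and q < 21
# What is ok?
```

Trace (tracking ok):
num = 29  # -> num = 29
q = 6  # -> q = 6
ok = num > 11 and q < 21  # -> ok = True

Answer: True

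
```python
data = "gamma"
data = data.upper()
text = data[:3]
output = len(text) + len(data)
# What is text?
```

Trace (tracking text):
data = 'gamma'  # -> data = 'gamma'
data = data.upper()  # -> data = 'GAMMA'
text = data[:3]  # -> text = 'GAM'
output = len(text) + len(data)  # -> output = 8

Answer: 'GAM'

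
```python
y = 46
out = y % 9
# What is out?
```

Trace (tracking out):
y = 46  # -> y = 46
out = y % 9  # -> out = 1

Answer: 1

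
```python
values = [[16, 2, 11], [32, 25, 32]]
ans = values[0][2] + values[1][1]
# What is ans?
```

Answer: 36

Derivation:
Trace (tracking ans):
values = [[16, 2, 11], [32, 25, 32]]  # -> values = [[16, 2, 11], [32, 25, 32]]
ans = values[0][2] + values[1][1]  # -> ans = 36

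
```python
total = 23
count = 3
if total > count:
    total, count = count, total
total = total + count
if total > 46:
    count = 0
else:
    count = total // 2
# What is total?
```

Trace (tracking total):
total = 23  # -> total = 23
count = 3  # -> count = 3
if total > count:  # condition is True
    total, count = (count, total)  # -> total = 3, count = 23
total = total + count  # -> total = 26
if total > 46:  # condition is False
else:
    count = total // 2  # -> count = 13

Answer: 26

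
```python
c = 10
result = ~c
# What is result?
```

Trace (tracking result):
c = 10  # -> c = 10
result = ~c  # -> result = -11

Answer: -11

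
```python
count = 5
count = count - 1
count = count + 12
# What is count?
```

Trace (tracking count):
count = 5  # -> count = 5
count = count - 1  # -> count = 4
count = count + 12  # -> count = 16

Answer: 16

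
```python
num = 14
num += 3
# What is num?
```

Trace (tracking num):
num = 14  # -> num = 14
num += 3  # -> num = 17

Answer: 17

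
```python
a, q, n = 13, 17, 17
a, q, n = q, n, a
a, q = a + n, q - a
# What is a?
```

Trace (tracking a):
a, q, n = (13, 17, 17)  # -> a = 13, q = 17, n = 17
a, q, n = (q, n, a)  # -> a = 17, q = 17, n = 13
a, q = (a + n, q - a)  # -> a = 30, q = 0

Answer: 30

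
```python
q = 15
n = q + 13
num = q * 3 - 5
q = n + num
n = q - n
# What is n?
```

Answer: 40

Derivation:
Trace (tracking n):
q = 15  # -> q = 15
n = q + 13  # -> n = 28
num = q * 3 - 5  # -> num = 40
q = n + num  # -> q = 68
n = q - n  # -> n = 40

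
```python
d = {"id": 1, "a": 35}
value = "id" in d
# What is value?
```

Trace (tracking value):
d = {'id': 1, 'a': 35}  # -> d = {'id': 1, 'a': 35}
value = 'id' in d  # -> value = True

Answer: True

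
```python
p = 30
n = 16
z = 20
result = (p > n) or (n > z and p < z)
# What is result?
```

Trace (tracking result):
p = 30  # -> p = 30
n = 16  # -> n = 16
z = 20  # -> z = 20
result = p > n or (n > z and p < z)  # -> result = True

Answer: True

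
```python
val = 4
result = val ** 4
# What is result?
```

Trace (tracking result):
val = 4  # -> val = 4
result = val ** 4  # -> result = 256

Answer: 256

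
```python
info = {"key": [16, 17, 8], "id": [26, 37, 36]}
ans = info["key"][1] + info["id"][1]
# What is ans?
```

Answer: 54

Derivation:
Trace (tracking ans):
info = {'key': [16, 17, 8], 'id': [26, 37, 36]}  # -> info = {'key': [16, 17, 8], 'id': [26, 37, 36]}
ans = info['key'][1] + info['id'][1]  # -> ans = 54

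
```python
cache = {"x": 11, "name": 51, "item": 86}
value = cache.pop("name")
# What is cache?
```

Answer: {'x': 11, 'item': 86}

Derivation:
Trace (tracking cache):
cache = {'x': 11, 'name': 51, 'item': 86}  # -> cache = {'x': 11, 'name': 51, 'item': 86}
value = cache.pop('name')  # -> value = 51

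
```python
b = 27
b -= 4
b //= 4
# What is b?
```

Trace (tracking b):
b = 27  # -> b = 27
b -= 4  # -> b = 23
b //= 4  # -> b = 5

Answer: 5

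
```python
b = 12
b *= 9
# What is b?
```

Trace (tracking b):
b = 12  # -> b = 12
b *= 9  # -> b = 108

Answer: 108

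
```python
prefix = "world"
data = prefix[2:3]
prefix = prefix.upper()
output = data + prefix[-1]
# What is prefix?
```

Answer: 'WORLD'

Derivation:
Trace (tracking prefix):
prefix = 'world'  # -> prefix = 'world'
data = prefix[2:3]  # -> data = 'r'
prefix = prefix.upper()  # -> prefix = 'WORLD'
output = data + prefix[-1]  # -> output = 'rD'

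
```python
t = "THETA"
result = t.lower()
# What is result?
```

Trace (tracking result):
t = 'THETA'  # -> t = 'THETA'
result = t.lower()  # -> result = 'theta'

Answer: 'theta'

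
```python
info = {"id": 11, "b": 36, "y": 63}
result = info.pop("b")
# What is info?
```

Answer: {'id': 11, 'y': 63}

Derivation:
Trace (tracking info):
info = {'id': 11, 'b': 36, 'y': 63}  # -> info = {'id': 11, 'b': 36, 'y': 63}
result = info.pop('b')  # -> result = 36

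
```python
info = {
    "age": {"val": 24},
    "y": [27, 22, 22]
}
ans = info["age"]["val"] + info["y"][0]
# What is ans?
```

Answer: 51

Derivation:
Trace (tracking ans):
info = {'age': {'val': 24}, 'y': [27, 22, 22]}  # -> info = {'age': {'val': 24}, 'y': [27, 22, 22]}
ans = info['age']['val'] + info['y'][0]  # -> ans = 51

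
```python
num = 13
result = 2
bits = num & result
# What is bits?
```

Trace (tracking bits):
num = 13  # -> num = 13
result = 2  # -> result = 2
bits = num & result  # -> bits = 0

Answer: 0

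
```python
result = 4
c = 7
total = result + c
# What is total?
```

Trace (tracking total):
result = 4  # -> result = 4
c = 7  # -> c = 7
total = result + c  # -> total = 11

Answer: 11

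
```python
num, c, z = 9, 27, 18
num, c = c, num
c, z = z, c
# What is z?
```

Trace (tracking z):
num, c, z = (9, 27, 18)  # -> num = 9, c = 27, z = 18
num, c = (c, num)  # -> num = 27, c = 9
c, z = (z, c)  # -> c = 18, z = 9

Answer: 9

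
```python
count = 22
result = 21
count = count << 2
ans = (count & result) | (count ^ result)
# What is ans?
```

Trace (tracking ans):
count = 22  # -> count = 22
result = 21  # -> result = 21
count = count << 2  # -> count = 88
ans = count & result | count ^ result  # -> ans = 93

Answer: 93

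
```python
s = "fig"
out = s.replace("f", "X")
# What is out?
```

Answer: 'Xig'

Derivation:
Trace (tracking out):
s = 'fig'  # -> s = 'fig'
out = s.replace('f', 'X')  # -> out = 'Xig'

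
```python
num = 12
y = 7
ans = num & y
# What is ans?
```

Answer: 4

Derivation:
Trace (tracking ans):
num = 12  # -> num = 12
y = 7  # -> y = 7
ans = num & y  # -> ans = 4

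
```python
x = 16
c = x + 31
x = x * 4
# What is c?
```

Trace (tracking c):
x = 16  # -> x = 16
c = x + 31  # -> c = 47
x = x * 4  # -> x = 64

Answer: 47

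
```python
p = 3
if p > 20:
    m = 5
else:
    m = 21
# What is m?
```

Answer: 21

Derivation:
Trace (tracking m):
p = 3  # -> p = 3
if p > 20:  # condition is False
else:
    m = 21  # -> m = 21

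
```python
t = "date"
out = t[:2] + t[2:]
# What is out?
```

Answer: 'date'

Derivation:
Trace (tracking out):
t = 'date'  # -> t = 'date'
out = t[:2] + t[2:]  # -> out = 'date'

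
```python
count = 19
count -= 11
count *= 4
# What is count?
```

Trace (tracking count):
count = 19  # -> count = 19
count -= 11  # -> count = 8
count *= 4  # -> count = 32

Answer: 32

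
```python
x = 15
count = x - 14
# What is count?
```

Trace (tracking count):
x = 15  # -> x = 15
count = x - 14  # -> count = 1

Answer: 1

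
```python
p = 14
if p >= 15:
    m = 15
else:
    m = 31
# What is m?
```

Trace (tracking m):
p = 14  # -> p = 14
if p >= 15:  # condition is False
else:
    m = 31  # -> m = 31

Answer: 31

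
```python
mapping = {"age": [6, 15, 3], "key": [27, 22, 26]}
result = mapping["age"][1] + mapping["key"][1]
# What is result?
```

Trace (tracking result):
mapping = {'age': [6, 15, 3], 'key': [27, 22, 26]}  # -> mapping = {'age': [6, 15, 3], 'key': [27, 22, 26]}
result = mapping['age'][1] + mapping['key'][1]  # -> result = 37

Answer: 37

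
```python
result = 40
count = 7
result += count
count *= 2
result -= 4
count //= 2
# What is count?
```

Trace (tracking count):
result = 40  # -> result = 40
count = 7  # -> count = 7
result += count  # -> result = 47
count *= 2  # -> count = 14
result -= 4  # -> result = 43
count //= 2  # -> count = 7

Answer: 7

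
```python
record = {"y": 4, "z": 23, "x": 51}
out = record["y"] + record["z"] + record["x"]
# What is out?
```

Trace (tracking out):
record = {'y': 4, 'z': 23, 'x': 51}  # -> record = {'y': 4, 'z': 23, 'x': 51}
out = record['y'] + record['z'] + record['x']  # -> out = 78

Answer: 78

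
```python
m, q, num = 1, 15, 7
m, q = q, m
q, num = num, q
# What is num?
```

Answer: 1

Derivation:
Trace (tracking num):
m, q, num = (1, 15, 7)  # -> m = 1, q = 15, num = 7
m, q = (q, m)  # -> m = 15, q = 1
q, num = (num, q)  # -> q = 7, num = 1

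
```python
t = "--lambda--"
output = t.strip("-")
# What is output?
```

Trace (tracking output):
t = '--lambda--'  # -> t = '--lambda--'
output = t.strip('-')  # -> output = 'lambda'

Answer: 'lambda'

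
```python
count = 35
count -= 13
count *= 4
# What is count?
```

Answer: 88

Derivation:
Trace (tracking count):
count = 35  # -> count = 35
count -= 13  # -> count = 22
count *= 4  # -> count = 88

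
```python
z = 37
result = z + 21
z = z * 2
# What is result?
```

Answer: 58

Derivation:
Trace (tracking result):
z = 37  # -> z = 37
result = z + 21  # -> result = 58
z = z * 2  # -> z = 74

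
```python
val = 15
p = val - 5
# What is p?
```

Trace (tracking p):
val = 15  # -> val = 15
p = val - 5  # -> p = 10

Answer: 10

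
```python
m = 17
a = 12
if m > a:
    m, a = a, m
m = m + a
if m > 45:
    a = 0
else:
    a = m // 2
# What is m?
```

Trace (tracking m):
m = 17  # -> m = 17
a = 12  # -> a = 12
if m > a:  # condition is True
    m, a = (a, m)  # -> m = 12, a = 17
m = m + a  # -> m = 29
if m > 45:  # condition is False
else:
    a = m // 2  # -> a = 14

Answer: 29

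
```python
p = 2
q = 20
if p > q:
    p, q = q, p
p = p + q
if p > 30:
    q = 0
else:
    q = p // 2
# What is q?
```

Answer: 11

Derivation:
Trace (tracking q):
p = 2  # -> p = 2
q = 20  # -> q = 20
if p > q:  # condition is False
p = p + q  # -> p = 22
if p > 30:  # condition is False
else:
    q = p // 2  # -> q = 11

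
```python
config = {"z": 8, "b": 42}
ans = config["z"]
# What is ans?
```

Trace (tracking ans):
config = {'z': 8, 'b': 42}  # -> config = {'z': 8, 'b': 42}
ans = config['z']  # -> ans = 8

Answer: 8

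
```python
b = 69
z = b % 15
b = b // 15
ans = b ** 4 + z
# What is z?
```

Answer: 9

Derivation:
Trace (tracking z):
b = 69  # -> b = 69
z = b % 15  # -> z = 9
b = b // 15  # -> b = 4
ans = b ** 4 + z  # -> ans = 265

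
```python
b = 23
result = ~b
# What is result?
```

Answer: -24

Derivation:
Trace (tracking result):
b = 23  # -> b = 23
result = ~b  # -> result = -24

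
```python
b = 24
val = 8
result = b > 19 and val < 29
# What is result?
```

Trace (tracking result):
b = 24  # -> b = 24
val = 8  # -> val = 8
result = b > 19 and val < 29  # -> result = True

Answer: True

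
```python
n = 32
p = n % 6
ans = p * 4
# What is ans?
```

Trace (tracking ans):
n = 32  # -> n = 32
p = n % 6  # -> p = 2
ans = p * 4  # -> ans = 8

Answer: 8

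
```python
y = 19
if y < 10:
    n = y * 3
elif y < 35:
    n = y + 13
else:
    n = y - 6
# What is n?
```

Trace (tracking n):
y = 19  # -> y = 19
if y < 10:  # condition is False
elif y < 35:  # condition is True
    n = y + 13  # -> n = 32

Answer: 32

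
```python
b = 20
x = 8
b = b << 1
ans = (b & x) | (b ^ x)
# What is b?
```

Trace (tracking b):
b = 20  # -> b = 20
x = 8  # -> x = 8
b = b << 1  # -> b = 40
ans = b & x | b ^ x  # -> ans = 40

Answer: 40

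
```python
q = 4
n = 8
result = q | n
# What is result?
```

Answer: 12

Derivation:
Trace (tracking result):
q = 4  # -> q = 4
n = 8  # -> n = 8
result = q | n  # -> result = 12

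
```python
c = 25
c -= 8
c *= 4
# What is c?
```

Trace (tracking c):
c = 25  # -> c = 25
c -= 8  # -> c = 17
c *= 4  # -> c = 68

Answer: 68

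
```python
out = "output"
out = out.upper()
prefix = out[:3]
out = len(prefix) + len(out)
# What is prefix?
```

Answer: 'OUT'

Derivation:
Trace (tracking prefix):
out = 'output'  # -> out = 'output'
out = out.upper()  # -> out = 'OUTPUT'
prefix = out[:3]  # -> prefix = 'OUT'
out = len(prefix) + len(out)  # -> out = 9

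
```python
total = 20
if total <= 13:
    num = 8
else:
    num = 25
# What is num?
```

Trace (tracking num):
total = 20  # -> total = 20
if total <= 13:  # condition is False
else:
    num = 25  # -> num = 25

Answer: 25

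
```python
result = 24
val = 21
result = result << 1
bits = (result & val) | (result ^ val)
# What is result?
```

Answer: 48

Derivation:
Trace (tracking result):
result = 24  # -> result = 24
val = 21  # -> val = 21
result = result << 1  # -> result = 48
bits = result & val | result ^ val  # -> bits = 53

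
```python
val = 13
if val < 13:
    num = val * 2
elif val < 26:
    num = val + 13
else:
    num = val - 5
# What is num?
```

Trace (tracking num):
val = 13  # -> val = 13
if val < 13:  # condition is False
elif val < 26:  # condition is True
    num = val + 13  # -> num = 26

Answer: 26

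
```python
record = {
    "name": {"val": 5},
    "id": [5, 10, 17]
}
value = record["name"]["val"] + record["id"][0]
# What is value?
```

Answer: 10

Derivation:
Trace (tracking value):
record = {'name': {'val': 5}, 'id': [5, 10, 17]}  # -> record = {'name': {'val': 5}, 'id': [5, 10, 17]}
value = record['name']['val'] + record['id'][0]  # -> value = 10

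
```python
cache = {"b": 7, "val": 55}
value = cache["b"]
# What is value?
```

Answer: 7

Derivation:
Trace (tracking value):
cache = {'b': 7, 'val': 55}  # -> cache = {'b': 7, 'val': 55}
value = cache['b']  # -> value = 7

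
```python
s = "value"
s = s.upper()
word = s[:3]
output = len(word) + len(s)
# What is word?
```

Answer: 'VAL'

Derivation:
Trace (tracking word):
s = 'value'  # -> s = 'value'
s = s.upper()  # -> s = 'VALUE'
word = s[:3]  # -> word = 'VAL'
output = len(word) + len(s)  # -> output = 8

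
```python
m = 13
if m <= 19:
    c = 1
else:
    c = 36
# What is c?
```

Trace (tracking c):
m = 13  # -> m = 13
if m <= 19:  # condition is True
    c = 1  # -> c = 1

Answer: 1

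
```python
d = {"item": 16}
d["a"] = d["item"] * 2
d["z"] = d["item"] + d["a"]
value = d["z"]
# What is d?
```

Trace (tracking d):
d = {'item': 16}  # -> d = {'item': 16}
d['a'] = d['item'] * 2  # -> d = {'item': 16, 'a': 32}
d['z'] = d['item'] + d['a']  # -> d = {'item': 16, 'a': 32, 'z': 48}
value = d['z']  # -> value = 48

Answer: {'item': 16, 'a': 32, 'z': 48}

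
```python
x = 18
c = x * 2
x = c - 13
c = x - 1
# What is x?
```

Answer: 23

Derivation:
Trace (tracking x):
x = 18  # -> x = 18
c = x * 2  # -> c = 36
x = c - 13  # -> x = 23
c = x - 1  # -> c = 22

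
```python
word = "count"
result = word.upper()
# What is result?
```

Trace (tracking result):
word = 'count'  # -> word = 'count'
result = word.upper()  # -> result = 'COUNT'

Answer: 'COUNT'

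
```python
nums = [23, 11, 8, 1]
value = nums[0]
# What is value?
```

Answer: 23

Derivation:
Trace (tracking value):
nums = [23, 11, 8, 1]  # -> nums = [23, 11, 8, 1]
value = nums[0]  # -> value = 23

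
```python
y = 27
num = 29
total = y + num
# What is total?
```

Answer: 56

Derivation:
Trace (tracking total):
y = 27  # -> y = 27
num = 29  # -> num = 29
total = y + num  # -> total = 56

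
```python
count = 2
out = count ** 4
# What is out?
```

Answer: 16

Derivation:
Trace (tracking out):
count = 2  # -> count = 2
out = count ** 4  # -> out = 16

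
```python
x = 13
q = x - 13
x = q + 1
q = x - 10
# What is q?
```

Trace (tracking q):
x = 13  # -> x = 13
q = x - 13  # -> q = 0
x = q + 1  # -> x = 1
q = x - 10  # -> q = -9

Answer: -9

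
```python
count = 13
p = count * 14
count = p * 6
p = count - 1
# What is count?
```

Trace (tracking count):
count = 13  # -> count = 13
p = count * 14  # -> p = 182
count = p * 6  # -> count = 1092
p = count - 1  # -> p = 1091

Answer: 1092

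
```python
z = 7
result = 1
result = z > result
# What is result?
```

Answer: True

Derivation:
Trace (tracking result):
z = 7  # -> z = 7
result = 1  # -> result = 1
result = z > result  # -> result = True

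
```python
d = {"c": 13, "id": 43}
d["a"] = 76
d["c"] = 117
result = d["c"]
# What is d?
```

Trace (tracking d):
d = {'c': 13, 'id': 43}  # -> d = {'c': 13, 'id': 43}
d['a'] = 76  # -> d = {'c': 13, 'id': 43, 'a': 76}
d['c'] = 117  # -> d = {'c': 117, 'id': 43, 'a': 76}
result = d['c']  # -> result = 117

Answer: {'c': 117, 'id': 43, 'a': 76}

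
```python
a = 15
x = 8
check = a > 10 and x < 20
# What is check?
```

Trace (tracking check):
a = 15  # -> a = 15
x = 8  # -> x = 8
check = a > 10 and x < 20  # -> check = True

Answer: True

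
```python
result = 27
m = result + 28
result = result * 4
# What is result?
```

Answer: 108

Derivation:
Trace (tracking result):
result = 27  # -> result = 27
m = result + 28  # -> m = 55
result = result * 4  # -> result = 108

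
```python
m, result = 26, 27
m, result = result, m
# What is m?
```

Answer: 27

Derivation:
Trace (tracking m):
m, result = (26, 27)  # -> m = 26, result = 27
m, result = (result, m)  # -> m = 27, result = 26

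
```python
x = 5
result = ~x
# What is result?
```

Trace (tracking result):
x = 5  # -> x = 5
result = ~x  # -> result = -6

Answer: -6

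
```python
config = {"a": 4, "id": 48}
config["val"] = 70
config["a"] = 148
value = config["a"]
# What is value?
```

Answer: 148

Derivation:
Trace (tracking value):
config = {'a': 4, 'id': 48}  # -> config = {'a': 4, 'id': 48}
config['val'] = 70  # -> config = {'a': 4, 'id': 48, 'val': 70}
config['a'] = 148  # -> config = {'a': 148, 'id': 48, 'val': 70}
value = config['a']  # -> value = 148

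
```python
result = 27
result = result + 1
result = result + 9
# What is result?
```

Answer: 37

Derivation:
Trace (tracking result):
result = 27  # -> result = 27
result = result + 1  # -> result = 28
result = result + 9  # -> result = 37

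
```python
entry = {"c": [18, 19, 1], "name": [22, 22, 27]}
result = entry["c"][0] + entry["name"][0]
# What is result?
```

Trace (tracking result):
entry = {'c': [18, 19, 1], 'name': [22, 22, 27]}  # -> entry = {'c': [18, 19, 1], 'name': [22, 22, 27]}
result = entry['c'][0] + entry['name'][0]  # -> result = 40

Answer: 40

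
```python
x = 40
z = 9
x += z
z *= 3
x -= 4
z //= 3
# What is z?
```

Trace (tracking z):
x = 40  # -> x = 40
z = 9  # -> z = 9
x += z  # -> x = 49
z *= 3  # -> z = 27
x -= 4  # -> x = 45
z //= 3  # -> z = 9

Answer: 9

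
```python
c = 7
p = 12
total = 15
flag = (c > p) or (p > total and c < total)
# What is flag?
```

Answer: False

Derivation:
Trace (tracking flag):
c = 7  # -> c = 7
p = 12  # -> p = 12
total = 15  # -> total = 15
flag = c > p or (p > total and c < total)  # -> flag = False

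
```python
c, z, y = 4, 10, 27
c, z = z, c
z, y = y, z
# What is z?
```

Trace (tracking z):
c, z, y = (4, 10, 27)  # -> c = 4, z = 10, y = 27
c, z = (z, c)  # -> c = 10, z = 4
z, y = (y, z)  # -> z = 27, y = 4

Answer: 27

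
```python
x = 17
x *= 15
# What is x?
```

Trace (tracking x):
x = 17  # -> x = 17
x *= 15  # -> x = 255

Answer: 255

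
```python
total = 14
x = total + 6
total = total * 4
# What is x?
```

Answer: 20

Derivation:
Trace (tracking x):
total = 14  # -> total = 14
x = total + 6  # -> x = 20
total = total * 4  # -> total = 56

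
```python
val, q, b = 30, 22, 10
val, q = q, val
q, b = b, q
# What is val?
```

Trace (tracking val):
val, q, b = (30, 22, 10)  # -> val = 30, q = 22, b = 10
val, q = (q, val)  # -> val = 22, q = 30
q, b = (b, q)  # -> q = 10, b = 30

Answer: 22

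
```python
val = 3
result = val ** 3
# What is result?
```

Answer: 27

Derivation:
Trace (tracking result):
val = 3  # -> val = 3
result = val ** 3  # -> result = 27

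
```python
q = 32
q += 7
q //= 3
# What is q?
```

Answer: 13

Derivation:
Trace (tracking q):
q = 32  # -> q = 32
q += 7  # -> q = 39
q //= 3  # -> q = 13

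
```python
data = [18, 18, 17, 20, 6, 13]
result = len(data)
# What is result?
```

Answer: 6

Derivation:
Trace (tracking result):
data = [18, 18, 17, 20, 6, 13]  # -> data = [18, 18, 17, 20, 6, 13]
result = len(data)  # -> result = 6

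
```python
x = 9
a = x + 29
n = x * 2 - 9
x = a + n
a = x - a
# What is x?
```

Answer: 47

Derivation:
Trace (tracking x):
x = 9  # -> x = 9
a = x + 29  # -> a = 38
n = x * 2 - 9  # -> n = 9
x = a + n  # -> x = 47
a = x - a  # -> a = 9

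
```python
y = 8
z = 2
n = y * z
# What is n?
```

Trace (tracking n):
y = 8  # -> y = 8
z = 2  # -> z = 2
n = y * z  # -> n = 16

Answer: 16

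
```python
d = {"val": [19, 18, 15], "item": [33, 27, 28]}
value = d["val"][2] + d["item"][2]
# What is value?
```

Trace (tracking value):
d = {'val': [19, 18, 15], 'item': [33, 27, 28]}  # -> d = {'val': [19, 18, 15], 'item': [33, 27, 28]}
value = d['val'][2] + d['item'][2]  # -> value = 43

Answer: 43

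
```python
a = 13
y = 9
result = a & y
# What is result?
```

Answer: 9

Derivation:
Trace (tracking result):
a = 13  # -> a = 13
y = 9  # -> y = 9
result = a & y  # -> result = 9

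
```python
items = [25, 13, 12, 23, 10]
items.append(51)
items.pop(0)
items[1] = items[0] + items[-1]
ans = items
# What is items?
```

Answer: [13, 64, 23, 10, 51]

Derivation:
Trace (tracking items):
items = [25, 13, 12, 23, 10]  # -> items = [25, 13, 12, 23, 10]
items.append(51)  # -> items = [25, 13, 12, 23, 10, 51]
items.pop(0)  # -> items = [13, 12, 23, 10, 51]
items[1] = items[0] + items[-1]  # -> items = [13, 64, 23, 10, 51]
ans = items  # -> ans = [13, 64, 23, 10, 51]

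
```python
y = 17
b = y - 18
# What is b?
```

Trace (tracking b):
y = 17  # -> y = 17
b = y - 18  # -> b = -1

Answer: -1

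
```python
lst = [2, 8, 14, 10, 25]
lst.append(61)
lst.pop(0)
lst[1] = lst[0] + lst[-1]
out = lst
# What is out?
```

Trace (tracking out):
lst = [2, 8, 14, 10, 25]  # -> lst = [2, 8, 14, 10, 25]
lst.append(61)  # -> lst = [2, 8, 14, 10, 25, 61]
lst.pop(0)  # -> lst = [8, 14, 10, 25, 61]
lst[1] = lst[0] + lst[-1]  # -> lst = [8, 69, 10, 25, 61]
out = lst  # -> out = [8, 69, 10, 25, 61]

Answer: [8, 69, 10, 25, 61]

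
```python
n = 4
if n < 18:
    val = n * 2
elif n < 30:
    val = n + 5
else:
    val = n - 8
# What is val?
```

Answer: 8

Derivation:
Trace (tracking val):
n = 4  # -> n = 4
if n < 18:  # condition is True
    val = n * 2  # -> val = 8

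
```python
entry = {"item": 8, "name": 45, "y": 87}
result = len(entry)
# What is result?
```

Trace (tracking result):
entry = {'item': 8, 'name': 45, 'y': 87}  # -> entry = {'item': 8, 'name': 45, 'y': 87}
result = len(entry)  # -> result = 3

Answer: 3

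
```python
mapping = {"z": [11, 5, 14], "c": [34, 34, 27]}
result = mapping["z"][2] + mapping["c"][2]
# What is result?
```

Answer: 41

Derivation:
Trace (tracking result):
mapping = {'z': [11, 5, 14], 'c': [34, 34, 27]}  # -> mapping = {'z': [11, 5, 14], 'c': [34, 34, 27]}
result = mapping['z'][2] + mapping['c'][2]  # -> result = 41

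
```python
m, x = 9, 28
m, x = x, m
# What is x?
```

Trace (tracking x):
m, x = (9, 28)  # -> m = 9, x = 28
m, x = (x, m)  # -> m = 28, x = 9

Answer: 9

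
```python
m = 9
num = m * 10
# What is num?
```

Answer: 90

Derivation:
Trace (tracking num):
m = 9  # -> m = 9
num = m * 10  # -> num = 90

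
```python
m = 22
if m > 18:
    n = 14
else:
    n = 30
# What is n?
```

Trace (tracking n):
m = 22  # -> m = 22
if m > 18:  # condition is True
    n = 14  # -> n = 14

Answer: 14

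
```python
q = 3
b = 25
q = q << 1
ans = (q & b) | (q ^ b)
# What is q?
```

Trace (tracking q):
q = 3  # -> q = 3
b = 25  # -> b = 25
q = q << 1  # -> q = 6
ans = q & b | q ^ b  # -> ans = 31

Answer: 6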